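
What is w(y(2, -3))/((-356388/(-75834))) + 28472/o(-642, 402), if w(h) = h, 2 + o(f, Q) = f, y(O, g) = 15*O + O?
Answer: -178839418/4781539 ≈ -37.402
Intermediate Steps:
y(O, g) = 16*O
o(f, Q) = -2 + f
w(y(2, -3))/((-356388/(-75834))) + 28472/o(-642, 402) = (16*2)/((-356388/(-75834))) + 28472/(-2 - 642) = 32/((-356388*(-1/75834))) + 28472/(-644) = 32/(59398/12639) + 28472*(-1/644) = 32*(12639/59398) - 7118/161 = 202224/29699 - 7118/161 = -178839418/4781539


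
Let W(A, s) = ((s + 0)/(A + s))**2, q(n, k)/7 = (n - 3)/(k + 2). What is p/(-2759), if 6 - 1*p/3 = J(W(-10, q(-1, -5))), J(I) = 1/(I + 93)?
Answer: -5199/797351 ≈ -0.0065203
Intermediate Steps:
q(n, k) = 7*(-3 + n)/(2 + k) (q(n, k) = 7*((n - 3)/(k + 2)) = 7*((-3 + n)/(2 + k)) = 7*(-3 + n)/(2 + k))
W(A, s) = s**2/(A + s)**2 (W(A, s) = (s/(A + s))**2 = s**2/(A + s)**2)
J(I) = 1/(93 + I)
p = 5199/289 (p = 18 - 3/(93 + (7*(-3 - 1)/(2 - 5))**2/(-10 + 7*(-3 - 1)/(2 - 5))**2) = 18 - 3/(93 + (7*(-4)/(-3))**2/(-10 + 7*(-4)/(-3))**2) = 18 - 3/(93 + (7*(-1/3)*(-4))**2/(-10 + 7*(-1/3)*(-4))**2) = 18 - 3/(93 + (28/3)**2/(-10 + 28/3)**2) = 18 - 3/(93 + 784/(9*(-2/3)**2)) = 18 - 3/(93 + (784/9)*(9/4)) = 18 - 3/(93 + 196) = 18 - 3/289 = 5199/289 ≈ 17.990)
p/(-2759) = (5199/289)/(-2759) = (5199/289)*(-1/2759) = -5199/797351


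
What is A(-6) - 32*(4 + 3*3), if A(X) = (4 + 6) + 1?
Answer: -405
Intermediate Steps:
A(X) = 11 (A(X) = 10 + 1 = 11)
A(-6) - 32*(4 + 3*3) = 11 - 32*(4 + 3*3) = 11 - 32*(4 + 9) = 11 - 32*13 = 11 - 416 = -405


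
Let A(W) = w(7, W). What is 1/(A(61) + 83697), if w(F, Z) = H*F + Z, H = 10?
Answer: 1/83828 ≈ 1.1929e-5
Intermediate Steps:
w(F, Z) = Z + 10*F (w(F, Z) = 10*F + Z = Z + 10*F)
A(W) = 70 + W (A(W) = W + 10*7 = W + 70 = 70 + W)
1/(A(61) + 83697) = 1/((70 + 61) + 83697) = 1/(131 + 83697) = 1/83828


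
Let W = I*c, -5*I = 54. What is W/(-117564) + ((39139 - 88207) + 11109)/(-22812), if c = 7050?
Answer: 172208821/74496388 ≈ 2.3116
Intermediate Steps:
I = -54/5 (I = -⅕*54 = -54/5 ≈ -10.800)
W = -76140 (W = -54/5*7050 = -76140)
W/(-117564) + ((39139 - 88207) + 11109)/(-22812) = -76140/(-117564) + ((39139 - 88207) + 11109)/(-22812) = -76140*(-1/117564) + (-49068 + 11109)*(-1/22812) = 6345/9797 - 37959*(-1/22812) = 6345/9797 + 12653/7604 = 172208821/74496388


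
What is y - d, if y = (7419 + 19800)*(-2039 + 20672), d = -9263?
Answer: 507180890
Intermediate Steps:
y = 507171627 (y = 27219*18633 = 507171627)
y - d = 507171627 - 1*(-9263) = 507171627 + 9263 = 507180890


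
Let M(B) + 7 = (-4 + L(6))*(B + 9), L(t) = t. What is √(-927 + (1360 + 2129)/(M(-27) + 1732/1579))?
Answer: I*√491415438910/22055 ≈ 31.785*I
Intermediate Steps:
M(B) = 11 + 2*B (M(B) = -7 + (-4 + 6)*(B + 9) = -7 + 2*(9 + B) = -7 + (18 + 2*B) = 11 + 2*B)
√(-927 + (1360 + 2129)/(M(-27) + 1732/1579)) = √(-927 + (1360 + 2129)/((11 + 2*(-27)) + 1732/1579)) = √(-927 + 3489/((11 - 54) + 1732*(1/1579))) = √(-927 + 3489/(-43 + 1732/1579)) = √(-927 + 3489/(-66165/1579)) = √(-927 + 3489*(-1579/66165)) = √(-927 - 1836377/22055) = √(-22281362/22055) = I*√491415438910/22055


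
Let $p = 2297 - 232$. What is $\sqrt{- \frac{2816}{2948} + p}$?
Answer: $\frac{\sqrt{9265497}}{67} \approx 45.432$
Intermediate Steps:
$p = 2065$
$\sqrt{- \frac{2816}{2948} + p} = \sqrt{- \frac{2816}{2948} + 2065} = \sqrt{\left(-2816\right) \frac{1}{2948} + 2065} = \sqrt{- \frac{64}{67} + 2065} = \sqrt{\frac{138291}{67}} = \frac{\sqrt{9265497}}{67}$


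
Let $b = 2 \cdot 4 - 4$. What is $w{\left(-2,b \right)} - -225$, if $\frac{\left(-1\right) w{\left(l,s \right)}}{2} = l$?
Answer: $229$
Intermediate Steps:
$b = 4$ ($b = 8 - 4 = 4$)
$w{\left(l,s \right)} = - 2 l$
$w{\left(-2,b \right)} - -225 = \left(-2\right) \left(-2\right) - -225 = 4 + 225 = 229$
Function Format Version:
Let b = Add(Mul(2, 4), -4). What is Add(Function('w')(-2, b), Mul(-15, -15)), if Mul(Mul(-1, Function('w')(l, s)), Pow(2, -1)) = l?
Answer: 229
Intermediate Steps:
b = 4 (b = Add(8, -4) = 4)
Function('w')(l, s) = Mul(-2, l)
Add(Function('w')(-2, b), Mul(-15, -15)) = Add(Mul(-2, -2), Mul(-15, -15)) = Add(4, 225) = 229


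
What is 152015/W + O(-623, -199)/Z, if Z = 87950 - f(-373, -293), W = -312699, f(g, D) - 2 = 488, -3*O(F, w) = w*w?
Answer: -5807654311/9116218180 ≈ -0.63707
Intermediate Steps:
O(F, w) = -w²/3 (O(F, w) = -w*w/3 = -w²/3)
f(g, D) = 490 (f(g, D) = 2 + 488 = 490)
Z = 87460 (Z = 87950 - 1*490 = 87950 - 490 = 87460)
152015/W + O(-623, -199)/Z = 152015/(-312699) - ⅓*(-199)²/87460 = 152015*(-1/312699) - ⅓*39601*(1/87460) = -152015/312699 - 39601/3*1/87460 = -152015/312699 - 39601/262380 = -5807654311/9116218180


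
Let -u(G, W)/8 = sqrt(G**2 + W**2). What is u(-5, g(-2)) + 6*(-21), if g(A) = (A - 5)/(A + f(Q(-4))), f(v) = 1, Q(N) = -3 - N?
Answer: -126 - 8*sqrt(74) ≈ -194.82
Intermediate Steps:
g(A) = (-5 + A)/(1 + A) (g(A) = (A - 5)/(A + 1) = (-5 + A)/(1 + A))
u(G, W) = -8*sqrt(G**2 + W**2)
u(-5, g(-2)) + 6*(-21) = -8*sqrt((-5)**2 + ((-5 - 2)/(1 - 2))**2) + 6*(-21) = -8*sqrt(25 + (-7/(-1))**2) - 126 = -8*sqrt(25 + (-1*(-7))**2) - 126 = -8*sqrt(25 + 7**2) - 126 = -8*sqrt(25 + 49) - 126 = -8*sqrt(74) - 126 = -126 - 8*sqrt(74)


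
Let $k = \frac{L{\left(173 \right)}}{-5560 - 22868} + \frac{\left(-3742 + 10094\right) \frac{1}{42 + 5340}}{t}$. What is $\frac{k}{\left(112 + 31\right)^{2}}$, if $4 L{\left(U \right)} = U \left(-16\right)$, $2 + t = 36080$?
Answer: $\frac{121872697}{102243440702403} \approx 1.192 \cdot 10^{-6}$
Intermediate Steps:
$t = 36078$ ($t = -2 + 36080 = 36078$)
$L{\left(U \right)} = - 4 U$ ($L{\left(U \right)} = \frac{U \left(-16\right)}{4} = \frac{\left(-16\right) U}{4} = - 4 U$)
$k = \frac{121872697}{4999923747}$ ($k = \frac{\left(-4\right) 173}{-5560 - 22868} + \frac{\left(-3742 + 10094\right) \frac{1}{42 + 5340}}{36078} = - \frac{692}{-5560 - 22868} + \frac{6352}{5382} \cdot \frac{1}{36078} = - \frac{692}{-28428} + 6352 \cdot \frac{1}{5382} \cdot \frac{1}{36078} = \left(-692\right) \left(- \frac{1}{28428}\right) + \frac{3176}{2691} \cdot \frac{1}{36078} = \frac{173}{7107} + \frac{1588}{48542949} = \frac{121872697}{4999923747} \approx 0.024375$)
$\frac{k}{\left(112 + 31\right)^{2}} = \frac{121872697}{4999923747 \left(112 + 31\right)^{2}} = \frac{121872697}{4999923747 \cdot 143^{2}} = \frac{121872697}{4999923747 \cdot 20449} = \frac{121872697}{4999923747} \cdot \frac{1}{20449} = \frac{121872697}{102243440702403}$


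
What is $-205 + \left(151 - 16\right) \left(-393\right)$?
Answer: $-53260$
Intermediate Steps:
$-205 + \left(151 - 16\right) \left(-393\right) = -205 + 135 \left(-393\right) = -205 - 53055 = -53260$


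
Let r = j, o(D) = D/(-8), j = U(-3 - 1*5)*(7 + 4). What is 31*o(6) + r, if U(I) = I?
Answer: -445/4 ≈ -111.25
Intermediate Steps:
j = -88 (j = (-3 - 1*5)*(7 + 4) = (-3 - 5)*11 = -8*11 = -88)
o(D) = -D/8 (o(D) = D*(-⅛) = -D/8)
r = -88
31*o(6) + r = 31*(-⅛*6) - 88 = 31*(-¾) - 88 = -93/4 - 88 = -445/4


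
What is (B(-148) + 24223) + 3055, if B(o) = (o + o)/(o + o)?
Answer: 27279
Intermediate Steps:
B(o) = 1 (B(o) = (2*o)/((2*o)) = (2*o)*(1/(2*o)) = 1)
(B(-148) + 24223) + 3055 = (1 + 24223) + 3055 = 24224 + 3055 = 27279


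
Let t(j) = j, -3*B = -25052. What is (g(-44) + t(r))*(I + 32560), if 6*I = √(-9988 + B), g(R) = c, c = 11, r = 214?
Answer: 7326000 + 50*I*√921 ≈ 7.326e+6 + 1517.4*I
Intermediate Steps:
B = 25052/3 (B = -⅓*(-25052) = 25052/3 ≈ 8350.7)
g(R) = 11
I = 2*I*√921/9 (I = √(-9988 + 25052/3)/6 = √(-4912/3)/6 = (4*I*√921/3)/6 = 2*I*√921/9 ≈ 6.744*I)
(g(-44) + t(r))*(I + 32560) = (11 + 214)*(2*I*√921/9 + 32560) = 225*(32560 + 2*I*√921/9) = 7326000 + 50*I*√921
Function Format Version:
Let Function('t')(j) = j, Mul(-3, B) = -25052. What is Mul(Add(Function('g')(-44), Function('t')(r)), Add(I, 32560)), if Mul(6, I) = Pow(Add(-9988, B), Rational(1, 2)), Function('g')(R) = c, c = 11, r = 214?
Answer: Add(7326000, Mul(50, I, Pow(921, Rational(1, 2)))) ≈ Add(7.3260e+6, Mul(1517.4, I))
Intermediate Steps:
B = Rational(25052, 3) (B = Mul(Rational(-1, 3), -25052) = Rational(25052, 3) ≈ 8350.7)
Function('g')(R) = 11
I = Mul(Rational(2, 9), I, Pow(921, Rational(1, 2))) (I = Mul(Rational(1, 6), Pow(Add(-9988, Rational(25052, 3)), Rational(1, 2))) = Mul(Rational(1, 6), Pow(Rational(-4912, 3), Rational(1, 2))) = Mul(Rational(1, 6), Mul(Rational(4, 3), I, Pow(921, Rational(1, 2)))) = Mul(Rational(2, 9), I, Pow(921, Rational(1, 2))) ≈ Mul(6.7440, I))
Mul(Add(Function('g')(-44), Function('t')(r)), Add(I, 32560)) = Mul(Add(11, 214), Add(Mul(Rational(2, 9), I, Pow(921, Rational(1, 2))), 32560)) = Mul(225, Add(32560, Mul(Rational(2, 9), I, Pow(921, Rational(1, 2))))) = Add(7326000, Mul(50, I, Pow(921, Rational(1, 2))))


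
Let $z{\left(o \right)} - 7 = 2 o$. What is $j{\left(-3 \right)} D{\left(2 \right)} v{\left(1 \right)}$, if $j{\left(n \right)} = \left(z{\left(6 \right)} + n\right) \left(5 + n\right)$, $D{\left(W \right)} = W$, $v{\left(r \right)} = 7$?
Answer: $448$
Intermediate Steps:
$z{\left(o \right)} = 7 + 2 o$
$j{\left(n \right)} = \left(5 + n\right) \left(19 + n\right)$ ($j{\left(n \right)} = \left(\left(7 + 2 \cdot 6\right) + n\right) \left(5 + n\right) = \left(\left(7 + 12\right) + n\right) \left(5 + n\right) = \left(19 + n\right) \left(5 + n\right) = \left(5 + n\right) \left(19 + n\right)$)
$j{\left(-3 \right)} D{\left(2 \right)} v{\left(1 \right)} = \left(95 + \left(-3\right)^{2} + 24 \left(-3\right)\right) 2 \cdot 7 = \left(95 + 9 - 72\right) 2 \cdot 7 = 32 \cdot 2 \cdot 7 = 64 \cdot 7 = 448$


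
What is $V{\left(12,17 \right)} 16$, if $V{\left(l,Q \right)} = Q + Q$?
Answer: $544$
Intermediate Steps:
$V{\left(l,Q \right)} = 2 Q$
$V{\left(12,17 \right)} 16 = 2 \cdot 17 \cdot 16 = 34 \cdot 16 = 544$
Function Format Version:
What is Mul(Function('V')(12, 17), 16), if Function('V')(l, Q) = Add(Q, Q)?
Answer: 544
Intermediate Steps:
Function('V')(l, Q) = Mul(2, Q)
Mul(Function('V')(12, 17), 16) = Mul(Mul(2, 17), 16) = Mul(34, 16) = 544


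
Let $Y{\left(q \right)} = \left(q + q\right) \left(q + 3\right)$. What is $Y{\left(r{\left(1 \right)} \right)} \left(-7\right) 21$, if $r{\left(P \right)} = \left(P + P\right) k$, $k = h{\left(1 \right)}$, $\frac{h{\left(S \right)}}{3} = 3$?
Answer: $-111132$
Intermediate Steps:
$h{\left(S \right)} = 9$ ($h{\left(S \right)} = 3 \cdot 3 = 9$)
$k = 9$
$r{\left(P \right)} = 18 P$ ($r{\left(P \right)} = \left(P + P\right) 9 = 2 P 9 = 18 P$)
$Y{\left(q \right)} = 2 q \left(3 + q\right)$
$Y{\left(r{\left(1 \right)} \right)} \left(-7\right) 21 = 2 \cdot 18 \cdot 1 \left(3 + 18 \cdot 1\right) \left(-7\right) 21 = 2 \cdot 18 \left(3 + 18\right) \left(-7\right) 21 = 2 \cdot 18 \cdot 21 \left(-7\right) 21 = 756 \left(-7\right) 21 = \left(-5292\right) 21 = -111132$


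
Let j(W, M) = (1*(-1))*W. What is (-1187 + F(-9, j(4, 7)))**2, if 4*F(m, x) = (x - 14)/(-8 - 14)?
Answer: 2726823961/1936 ≈ 1.4085e+6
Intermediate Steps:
j(W, M) = -W
F(m, x) = 7/44 - x/88 (F(m, x) = ((x - 14)/(-8 - 14))/4 = ((-14 + x)/(-22))/4 = ((-14 + x)*(-1/22))/4 = (7/11 - x/22)/4 = 7/44 - x/88)
(-1187 + F(-9, j(4, 7)))**2 = (-1187 + (7/44 - (-1)*4/88))**2 = (-1187 + (7/44 - 1/88*(-4)))**2 = (-1187 + (7/44 + 1/22))**2 = (-1187 + 9/44)**2 = (-52219/44)**2 = 2726823961/1936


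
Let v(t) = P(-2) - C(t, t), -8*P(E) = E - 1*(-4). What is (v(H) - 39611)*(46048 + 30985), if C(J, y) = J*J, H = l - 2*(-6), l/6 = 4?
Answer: -12604832757/4 ≈ -3.1512e+9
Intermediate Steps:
l = 24 (l = 6*4 = 24)
P(E) = -½ - E/8 (P(E) = -(E - 1*(-4))/8 = -(E + 4)/8 = -(4 + E)/8 = -½ - E/8)
H = 36 (H = 24 - 2*(-6) = 24 + 12 = 36)
C(J, y) = J²
v(t) = -¼ - t² (v(t) = (-½ - ⅛*(-2)) - t² = (-½ + ¼) - t² = -¼ - t²)
(v(H) - 39611)*(46048 + 30985) = ((-¼ - 1*36²) - 39611)*(46048 + 30985) = ((-¼ - 1*1296) - 39611)*77033 = ((-¼ - 1296) - 39611)*77033 = (-5185/4 - 39611)*77033 = -163629/4*77033 = -12604832757/4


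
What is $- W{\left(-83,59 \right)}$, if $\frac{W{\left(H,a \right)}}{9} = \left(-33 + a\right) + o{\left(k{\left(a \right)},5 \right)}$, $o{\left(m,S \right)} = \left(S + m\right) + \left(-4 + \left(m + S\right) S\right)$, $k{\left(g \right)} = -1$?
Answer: $-414$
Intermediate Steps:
$o{\left(m,S \right)} = -4 + S + m + S \left(S + m\right)$ ($o{\left(m,S \right)} = \left(S + m\right) + \left(-4 + \left(S + m\right) S\right) = \left(S + m\right) + \left(-4 + S \left(S + m\right)\right) = -4 + S + m + S \left(S + m\right)$)
$W{\left(H,a \right)} = -117 + 9 a$ ($W{\left(H,a \right)} = 9 \left(\left(-33 + a\right) + \left(-4 + 5 - 1 + 5^{2} + 5 \left(-1\right)\right)\right) = 9 \left(\left(-33 + a\right) - -20\right) = 9 \left(\left(-33 + a\right) + 20\right) = 9 \left(-13 + a\right) = -117 + 9 a$)
$- W{\left(-83,59 \right)} = - (-117 + 9 \cdot 59) = - (-117 + 531) = \left(-1\right) 414 = -414$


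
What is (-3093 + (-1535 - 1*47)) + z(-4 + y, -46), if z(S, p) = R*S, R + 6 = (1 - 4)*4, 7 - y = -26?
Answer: -5197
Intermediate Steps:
y = 33 (y = 7 - 1*(-26) = 7 + 26 = 33)
R = -18 (R = -6 + (1 - 4)*4 = -6 - 3*4 = -6 - 12 = -18)
z(S, p) = -18*S
(-3093 + (-1535 - 1*47)) + z(-4 + y, -46) = (-3093 + (-1535 - 1*47)) - 18*(-4 + 33) = (-3093 + (-1535 - 47)) - 18*29 = (-3093 - 1582) - 522 = -4675 - 522 = -5197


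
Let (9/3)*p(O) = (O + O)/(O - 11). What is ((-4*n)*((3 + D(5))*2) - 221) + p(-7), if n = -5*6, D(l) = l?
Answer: 45880/27 ≈ 1699.3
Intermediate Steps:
n = -30
p(O) = 2*O/(3*(-11 + O)) (p(O) = ((O + O)/(O - 11))/3 = ((2*O)/(-11 + O))/3 = (2*O/(-11 + O))/3 = 2*O/(3*(-11 + O)))
((-4*n)*((3 + D(5))*2) - 221) + p(-7) = ((-4*(-30))*((3 + 5)*2) - 221) + (2/3)*(-7)/(-11 - 7) = (120*(8*2) - 221) + (2/3)*(-7)/(-18) = (120*16 - 221) + (2/3)*(-7)*(-1/18) = (1920 - 221) + 7/27 = 1699 + 7/27 = 45880/27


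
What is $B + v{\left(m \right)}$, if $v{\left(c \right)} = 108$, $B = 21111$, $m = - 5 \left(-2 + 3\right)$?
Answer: $21219$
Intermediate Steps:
$m = -5$ ($m = \left(-5\right) 1 = -5$)
$B + v{\left(m \right)} = 21111 + 108 = 21219$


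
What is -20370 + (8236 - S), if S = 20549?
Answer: -32683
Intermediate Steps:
-20370 + (8236 - S) = -20370 + (8236 - 1*20549) = -20370 + (8236 - 20549) = -20370 - 12313 = -32683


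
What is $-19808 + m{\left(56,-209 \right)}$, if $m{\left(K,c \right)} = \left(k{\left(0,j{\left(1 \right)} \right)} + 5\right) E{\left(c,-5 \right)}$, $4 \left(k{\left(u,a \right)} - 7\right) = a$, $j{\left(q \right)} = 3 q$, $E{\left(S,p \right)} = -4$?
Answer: $-19859$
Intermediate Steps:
$k{\left(u,a \right)} = 7 + \frac{a}{4}$
$m{\left(K,c \right)} = -51$ ($m{\left(K,c \right)} = \left(\left(7 + \frac{3 \cdot 1}{4}\right) + 5\right) \left(-4\right) = \left(\left(7 + \frac{1}{4} \cdot 3\right) + 5\right) \left(-4\right) = \left(\left(7 + \frac{3}{4}\right) + 5\right) \left(-4\right) = \left(\frac{31}{4} + 5\right) \left(-4\right) = \frac{51}{4} \left(-4\right) = -51$)
$-19808 + m{\left(56,-209 \right)} = -19808 - 51 = -19859$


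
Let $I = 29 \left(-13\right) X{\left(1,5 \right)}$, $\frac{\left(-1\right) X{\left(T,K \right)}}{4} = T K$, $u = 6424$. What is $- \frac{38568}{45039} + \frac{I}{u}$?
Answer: $\frac{7652769}{24110878} \approx 0.3174$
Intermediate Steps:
$X{\left(T,K \right)} = - 4 K T$ ($X{\left(T,K \right)} = - 4 T K = - 4 K T$)
$I = 7540$ ($I = 29 \left(-13\right) \left(\left(-4\right) 5 \cdot 1\right) = \left(-377\right) \left(-20\right) = 7540$)
$- \frac{38568}{45039} + \frac{I}{u} = - \frac{38568}{45039} + \frac{7540}{6424} = \left(-38568\right) \frac{1}{45039} + 7540 \cdot \frac{1}{6424} = - \frac{12856}{15013} + \frac{1885}{1606} = \frac{7652769}{24110878}$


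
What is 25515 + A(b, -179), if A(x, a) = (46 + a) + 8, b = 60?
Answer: 25390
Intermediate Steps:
A(x, a) = 54 + a
25515 + A(b, -179) = 25515 + (54 - 179) = 25515 - 125 = 25390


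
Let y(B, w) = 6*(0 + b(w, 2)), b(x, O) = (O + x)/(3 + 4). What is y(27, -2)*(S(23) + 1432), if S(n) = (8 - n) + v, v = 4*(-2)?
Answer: 0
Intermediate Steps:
b(x, O) = O/7 + x/7 (b(x, O) = (O + x)/7 = (O + x)*(1/7) = O/7 + x/7)
v = -8
y(B, w) = 12/7 + 6*w/7 (y(B, w) = 6*(0 + ((1/7)*2 + w/7)) = 6*(0 + (2/7 + w/7)) = 6*(2/7 + w/7) = 12/7 + 6*w/7)
S(n) = -n (S(n) = (8 - n) - 8 = -n)
y(27, -2)*(S(23) + 1432) = (12/7 + (6/7)*(-2))*(-1*23 + 1432) = (12/7 - 12/7)*(-23 + 1432) = 0*1409 = 0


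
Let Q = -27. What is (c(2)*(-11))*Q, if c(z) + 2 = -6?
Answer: -2376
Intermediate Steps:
c(z) = -8 (c(z) = -2 - 6 = -8)
(c(2)*(-11))*Q = -8*(-11)*(-27) = 88*(-27) = -2376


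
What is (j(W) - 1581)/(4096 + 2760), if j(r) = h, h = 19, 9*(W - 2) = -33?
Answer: -781/3428 ≈ -0.22783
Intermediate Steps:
W = -5/3 (W = 2 + (⅑)*(-33) = 2 - 11/3 = -5/3 ≈ -1.6667)
j(r) = 19
(j(W) - 1581)/(4096 + 2760) = (19 - 1581)/(4096 + 2760) = -1562/6856 = -1562*1/6856 = -781/3428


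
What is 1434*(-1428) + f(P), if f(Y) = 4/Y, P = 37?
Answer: -75766820/37 ≈ -2.0478e+6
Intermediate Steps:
1434*(-1428) + f(P) = 1434*(-1428) + 4/37 = -2047752 + 4*(1/37) = -2047752 + 4/37 = -75766820/37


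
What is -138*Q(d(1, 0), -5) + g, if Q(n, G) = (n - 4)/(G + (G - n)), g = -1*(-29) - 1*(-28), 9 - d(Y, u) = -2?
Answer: 103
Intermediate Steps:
d(Y, u) = 11 (d(Y, u) = 9 - 1*(-2) = 9 + 2 = 11)
g = 57 (g = 29 + 28 = 57)
Q(n, G) = (-4 + n)/(-n + 2*G)
-138*Q(d(1, 0), -5) + g = -138*(-4 + 11)/(-1*11 + 2*(-5)) + 57 = -138*7/(-11 - 10) + 57 = -138*7/(-21) + 57 = -(-46)*7/7 + 57 = -138*(-⅓) + 57 = 46 + 57 = 103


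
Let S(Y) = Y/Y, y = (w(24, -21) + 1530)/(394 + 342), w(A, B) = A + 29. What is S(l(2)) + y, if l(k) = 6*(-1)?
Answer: 2319/736 ≈ 3.1508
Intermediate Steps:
w(A, B) = 29 + A
y = 1583/736 (y = ((29 + 24) + 1530)/(394 + 342) = (53 + 1530)/736 = 1583*(1/736) = 1583/736 ≈ 2.1508)
l(k) = -6
S(Y) = 1
S(l(2)) + y = 1 + 1583/736 = 2319/736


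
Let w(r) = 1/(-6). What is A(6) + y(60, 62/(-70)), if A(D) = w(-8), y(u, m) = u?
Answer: 359/6 ≈ 59.833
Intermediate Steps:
w(r) = -⅙
A(D) = -⅙
A(6) + y(60, 62/(-70)) = -⅙ + 60 = 359/6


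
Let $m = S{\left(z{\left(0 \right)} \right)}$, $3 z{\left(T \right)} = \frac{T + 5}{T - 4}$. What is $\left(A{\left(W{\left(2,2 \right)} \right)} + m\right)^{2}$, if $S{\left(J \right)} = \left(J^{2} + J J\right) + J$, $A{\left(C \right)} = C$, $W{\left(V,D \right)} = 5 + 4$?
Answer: $\frac{413449}{5184} \approx 79.755$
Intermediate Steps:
$z{\left(T \right)} = \frac{5 + T}{3 \left(-4 + T\right)}$ ($z{\left(T \right)} = \frac{\left(T + 5\right) \frac{1}{T - 4}}{3} = \frac{\left(5 + T\right) \frac{1}{-4 + T}}{3} = \frac{\frac{1}{-4 + T} \left(5 + T\right)}{3} = \frac{5 + T}{3 \left(-4 + T\right)}$)
$W{\left(V,D \right)} = 9$
$S{\left(J \right)} = J + 2 J^{2}$ ($S{\left(J \right)} = \left(J^{2} + J^{2}\right) + J = 2 J^{2} + J = J + 2 J^{2}$)
$m = - \frac{5}{72}$ ($m = \frac{5 + 0}{3 \left(-4 + 0\right)} \left(1 + 2 \frac{5 + 0}{3 \left(-4 + 0\right)}\right) = \frac{1}{3} \frac{1}{-4} \cdot 5 \left(1 + 2 \cdot \frac{1}{3} \frac{1}{-4} \cdot 5\right) = \frac{1}{3} \left(- \frac{1}{4}\right) 5 \left(1 + 2 \cdot \frac{1}{3} \left(- \frac{1}{4}\right) 5\right) = - \frac{5 \left(1 + 2 \left(- \frac{5}{12}\right)\right)}{12} = - \frac{5 \left(1 - \frac{5}{6}\right)}{12} = \left(- \frac{5}{12}\right) \frac{1}{6} = - \frac{5}{72} \approx -0.069444$)
$\left(A{\left(W{\left(2,2 \right)} \right)} + m\right)^{2} = \left(9 - \frac{5}{72}\right)^{2} = \left(\frac{643}{72}\right)^{2} = \frac{413449}{5184}$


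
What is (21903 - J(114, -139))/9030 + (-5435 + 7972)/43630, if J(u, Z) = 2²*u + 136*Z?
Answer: 89171162/19698945 ≈ 4.5267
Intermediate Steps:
J(u, Z) = 4*u + 136*Z
(21903 - J(114, -139))/9030 + (-5435 + 7972)/43630 = (21903 - (4*114 + 136*(-139)))/9030 + (-5435 + 7972)/43630 = (21903 - (456 - 18904))*(1/9030) + 2537*(1/43630) = (21903 - 1*(-18448))*(1/9030) + 2537/43630 = (21903 + 18448)*(1/9030) + 2537/43630 = 40351*(1/9030) + 2537/43630 = 40351/9030 + 2537/43630 = 89171162/19698945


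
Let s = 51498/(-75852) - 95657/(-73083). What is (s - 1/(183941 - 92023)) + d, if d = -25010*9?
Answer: -1592965823804268818/7077037104879 ≈ -2.2509e+5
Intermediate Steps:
s = 194008135/307971762 (s = 51498*(-1/75852) - 95657*(-1/73083) = -2861/4214 + 95657/73083 = 194008135/307971762 ≈ 0.62995)
d = -225090
(s - 1/(183941 - 92023)) + d = (194008135/307971762 - 1/(183941 - 92023)) - 225090 = (194008135/307971762 - 1/91918) - 225090 = 4458132945292/7077037104879 - 225090 = -1592965823804268818/7077037104879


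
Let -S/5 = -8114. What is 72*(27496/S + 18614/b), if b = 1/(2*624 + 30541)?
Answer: 864219546781776/20285 ≈ 4.2604e+10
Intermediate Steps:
S = 40570 (S = -5*(-8114) = 40570)
b = 1/31789 (b = 1/(1248 + 30541) = 1/31789 ≈ 3.1457e-5)
72*(27496/S + 18614/b) = 72*(27496/40570 + 18614/(1/31789)) = 72*(27496*(1/40570) + 18614*31789) = 72*(13748/20285 + 591720446) = 72*(12003049260858/20285) = 864219546781776/20285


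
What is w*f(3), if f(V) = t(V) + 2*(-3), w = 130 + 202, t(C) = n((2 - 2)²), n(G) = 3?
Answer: -996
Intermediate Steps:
t(C) = 3
w = 332
f(V) = -3 (f(V) = 3 + 2*(-3) = 3 - 6 = -3)
w*f(3) = 332*(-3) = -996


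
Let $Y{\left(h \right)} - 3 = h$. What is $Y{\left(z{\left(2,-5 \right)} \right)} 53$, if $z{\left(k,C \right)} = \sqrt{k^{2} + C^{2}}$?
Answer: $159 + 53 \sqrt{29} \approx 444.41$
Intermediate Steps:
$z{\left(k,C \right)} = \sqrt{C^{2} + k^{2}}$
$Y{\left(h \right)} = 3 + h$
$Y{\left(z{\left(2,-5 \right)} \right)} 53 = \left(3 + \sqrt{\left(-5\right)^{2} + 2^{2}}\right) 53 = \left(3 + \sqrt{25 + 4}\right) 53 = \left(3 + \sqrt{29}\right) 53 = 159 + 53 \sqrt{29}$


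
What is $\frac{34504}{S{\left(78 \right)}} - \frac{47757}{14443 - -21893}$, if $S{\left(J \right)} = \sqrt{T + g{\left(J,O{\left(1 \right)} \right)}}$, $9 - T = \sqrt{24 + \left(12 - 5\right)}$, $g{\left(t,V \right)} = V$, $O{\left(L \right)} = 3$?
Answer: $- \frac{15919}{12112} + \frac{34504}{\sqrt{12 - \sqrt{31}}} \approx 13603.0$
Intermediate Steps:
$T = 9 - \sqrt{31}$ ($T = 9 - \sqrt{24 + \left(12 - 5\right)} = 9 - \sqrt{24 + 7} = 9 - \sqrt{31} \approx 3.4322$)
$S{\left(J \right)} = \sqrt{12 - \sqrt{31}}$ ($S{\left(J \right)} = \sqrt{\left(9 - \sqrt{31}\right) + 3} = \sqrt{12 - \sqrt{31}}$)
$\frac{34504}{S{\left(78 \right)}} - \frac{47757}{14443 - -21893} = \frac{34504}{\sqrt{12 - \sqrt{31}}} - \frac{47757}{14443 - -21893} = \frac{34504}{\sqrt{12 - \sqrt{31}}} - \frac{47757}{14443 + 21893} = \frac{34504}{\sqrt{12 - \sqrt{31}}} - \frac{47757}{36336} = \frac{34504}{\sqrt{12 - \sqrt{31}}} - \frac{15919}{12112} = - \frac{15919}{12112} + \frac{34504}{\sqrt{12 - \sqrt{31}}}$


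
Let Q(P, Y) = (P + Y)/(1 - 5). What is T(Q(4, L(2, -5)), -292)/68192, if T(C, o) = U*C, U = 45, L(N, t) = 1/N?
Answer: -405/545536 ≈ -0.00074239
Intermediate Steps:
Q(P, Y) = -P/4 - Y/4 (Q(P, Y) = (P + Y)/(-4) = (P + Y)*(-1/4) = -P/4 - Y/4)
T(C, o) = 45*C
T(Q(4, L(2, -5)), -292)/68192 = (45*(-1/4*4 - 1/4/2))/68192 = (45*(-1 - 1/4*1/2))*(1/68192) = (45*(-1 - 1/8))*(1/68192) = (45*(-9/8))*(1/68192) = -405/8*1/68192 = -405/545536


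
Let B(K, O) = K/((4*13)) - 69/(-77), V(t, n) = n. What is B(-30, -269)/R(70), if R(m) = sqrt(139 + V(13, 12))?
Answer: 639*sqrt(151)/302302 ≈ 0.025975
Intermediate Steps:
B(K, O) = 69/77 + K/52 (B(K, O) = K/52 - 69*(-1/77) = K*(1/52) + 69/77 = K/52 + 69/77 = 69/77 + K/52)
R(m) = sqrt(151) (R(m) = sqrt(139 + 12) = sqrt(151))
B(-30, -269)/R(70) = (69/77 + (1/52)*(-30))/(sqrt(151)) = (69/77 - 15/26)*(sqrt(151)/151) = 639*(sqrt(151)/151)/2002 = 639*sqrt(151)/302302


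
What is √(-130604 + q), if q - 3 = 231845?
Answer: 2*√25311 ≈ 318.19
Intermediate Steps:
q = 231848 (q = 3 + 231845 = 231848)
√(-130604 + q) = √(-130604 + 231848) = √101244 = 2*√25311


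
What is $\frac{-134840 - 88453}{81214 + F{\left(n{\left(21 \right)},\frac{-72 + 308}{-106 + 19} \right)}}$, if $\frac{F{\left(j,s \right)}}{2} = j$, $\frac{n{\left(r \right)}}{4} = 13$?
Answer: $- \frac{74431}{27106} \approx -2.7459$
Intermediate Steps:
$n{\left(r \right)} = 52$ ($n{\left(r \right)} = 4 \cdot 13 = 52$)
$F{\left(j,s \right)} = 2 j$
$\frac{-134840 - 88453}{81214 + F{\left(n{\left(21 \right)},\frac{-72 + 308}{-106 + 19} \right)}} = \frac{-134840 - 88453}{81214 + 2 \cdot 52} = \frac{-134840 - 88453}{81214 + 104} = \frac{-134840 - 88453}{81318} = \left(-223293\right) \frac{1}{81318} = - \frac{74431}{27106}$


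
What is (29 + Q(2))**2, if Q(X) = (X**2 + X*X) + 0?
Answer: 1369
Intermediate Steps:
Q(X) = 2*X**2 (Q(X) = (X**2 + X**2) + 0 = 2*X**2 + 0 = 2*X**2)
(29 + Q(2))**2 = (29 + 2*2**2)**2 = (29 + 2*4)**2 = (29 + 8)**2 = 37**2 = 1369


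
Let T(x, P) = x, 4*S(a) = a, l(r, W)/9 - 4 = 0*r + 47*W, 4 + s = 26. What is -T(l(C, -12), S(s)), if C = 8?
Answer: 5040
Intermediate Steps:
s = 22 (s = -4 + 26 = 22)
l(r, W) = 36 + 423*W (l(r, W) = 36 + 9*(0*r + 47*W) = 36 + 9*(0 + 47*W) = 36 + 9*(47*W) = 36 + 423*W)
S(a) = a/4
-T(l(C, -12), S(s)) = -(36 + 423*(-12)) = -(36 - 5076) = -1*(-5040) = 5040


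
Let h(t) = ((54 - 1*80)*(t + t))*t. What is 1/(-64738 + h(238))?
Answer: -1/3010226 ≈ -3.3220e-7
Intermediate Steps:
h(t) = -52*t² (h(t) = ((54 - 80)*(2*t))*t = (-52*t)*t = -52*t²)
1/(-64738 + h(238)) = 1/(-64738 - 52*238²) = 1/(-64738 - 52*56644) = 1/(-64738 - 2945488) = 1/(-3010226) = -1/3010226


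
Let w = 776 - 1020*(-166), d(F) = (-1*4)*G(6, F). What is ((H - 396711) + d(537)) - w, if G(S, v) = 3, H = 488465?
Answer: -78354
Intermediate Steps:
d(F) = -12 (d(F) = -1*4*3 = -4*3 = -12)
w = 170096 (w = 776 + 169320 = 170096)
((H - 396711) + d(537)) - w = ((488465 - 396711) - 12) - 1*170096 = (91754 - 12) - 170096 = 91742 - 170096 = -78354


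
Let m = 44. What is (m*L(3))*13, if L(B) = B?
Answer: 1716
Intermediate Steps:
(m*L(3))*13 = (44*3)*13 = 132*13 = 1716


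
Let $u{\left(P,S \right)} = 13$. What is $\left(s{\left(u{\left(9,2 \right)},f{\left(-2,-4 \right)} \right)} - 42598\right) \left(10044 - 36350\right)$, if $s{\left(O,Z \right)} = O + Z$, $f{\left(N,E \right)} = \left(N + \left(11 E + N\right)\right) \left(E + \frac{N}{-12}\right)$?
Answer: $1115400706$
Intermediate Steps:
$f{\left(N,E \right)} = \left(E - \frac{N}{12}\right) \left(2 N + 11 E\right)$ ($f{\left(N,E \right)} = \left(N + \left(N + 11 E\right)\right) \left(E + N \left(- \frac{1}{12}\right)\right) = \left(2 N + 11 E\right) \left(E - \frac{N}{12}\right) = \left(E - \frac{N}{12}\right) \left(2 N + 11 E\right)$)
$\left(s{\left(u{\left(9,2 \right)},f{\left(-2,-4 \right)} \right)} - 42598\right) \left(10044 - 36350\right) = \left(\left(13 + \left(11 \left(-4\right)^{2} - \frac{\left(-2\right)^{2}}{6} + \frac{13}{12} \left(-4\right) \left(-2\right)\right)\right) - 42598\right) \left(10044 - 36350\right) = \left(\left(13 + \left(11 \cdot 16 - \frac{2}{3} + \frac{26}{3}\right)\right) - 42598\right) \left(-26306\right) = \left(\left(13 + \left(176 - \frac{2}{3} + \frac{26}{3}\right)\right) - 42598\right) \left(-26306\right) = \left(\left(13 + 184\right) - 42598\right) \left(-26306\right) = \left(197 - 42598\right) \left(-26306\right) = \left(-42401\right) \left(-26306\right) = 1115400706$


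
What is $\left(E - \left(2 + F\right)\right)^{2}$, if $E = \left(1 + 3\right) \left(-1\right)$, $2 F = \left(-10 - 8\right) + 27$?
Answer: $\frac{441}{4} \approx 110.25$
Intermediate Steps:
$F = \frac{9}{2}$ ($F = \frac{\left(-10 - 8\right) + 27}{2} = \frac{-18 + 27}{2} = \frac{1}{2} \cdot 9 = \frac{9}{2} \approx 4.5$)
$E = -4$ ($E = 4 \left(-1\right) = -4$)
$\left(E - \left(2 + F\right)\right)^{2} = \left(-4 - \frac{13}{2}\right)^{2} = \left(- \frac{21}{2}\right)^{2} = \frac{441}{4}$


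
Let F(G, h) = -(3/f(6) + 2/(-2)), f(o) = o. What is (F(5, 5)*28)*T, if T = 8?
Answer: 112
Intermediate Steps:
F(G, h) = ½ (F(G, h) = -(3/6 + 2/(-2)) = -(3*(⅙) + 2*(-½)) = -(½ - 1) = -1*(-½) = ½)
(F(5, 5)*28)*T = ((½)*28)*8 = 14*8 = 112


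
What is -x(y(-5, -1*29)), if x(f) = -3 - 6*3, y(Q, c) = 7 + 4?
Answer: 21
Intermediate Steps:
y(Q, c) = 11
x(f) = -21 (x(f) = -3 - 18 = -21)
-x(y(-5, -1*29)) = -1*(-21) = 21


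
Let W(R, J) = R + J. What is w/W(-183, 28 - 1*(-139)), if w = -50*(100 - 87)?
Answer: 325/8 ≈ 40.625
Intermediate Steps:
W(R, J) = J + R
w = -650 (w = -50*13 = -650)
w/W(-183, 28 - 1*(-139)) = -650/((28 - 1*(-139)) - 183) = -650/((28 + 139) - 183) = -650/(167 - 183) = -650/(-16) = -650*(-1/16) = 325/8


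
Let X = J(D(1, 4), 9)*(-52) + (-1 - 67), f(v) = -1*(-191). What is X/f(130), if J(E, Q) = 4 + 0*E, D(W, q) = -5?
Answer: -276/191 ≈ -1.4450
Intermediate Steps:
J(E, Q) = 4 (J(E, Q) = 4 + 0 = 4)
f(v) = 191
X = -276 (X = 4*(-52) + (-1 - 67) = -208 - 68 = -276)
X/f(130) = -276/191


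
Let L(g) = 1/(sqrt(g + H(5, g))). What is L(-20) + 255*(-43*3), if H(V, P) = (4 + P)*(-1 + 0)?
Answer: -32895 - I/2 ≈ -32895.0 - 0.5*I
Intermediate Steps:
H(V, P) = -4 - P (H(V, P) = (4 + P)*(-1) = -4 - P)
L(g) = -I/2 (L(g) = 1/(sqrt(g + (-4 - g))) = 1/(sqrt(-4)) = 1/(2*I) = -I/2)
L(-20) + 255*(-43*3) = -I/2 + 255*(-43*3) = -I/2 + 255*(-129) = -I/2 - 32895 = -32895 - I/2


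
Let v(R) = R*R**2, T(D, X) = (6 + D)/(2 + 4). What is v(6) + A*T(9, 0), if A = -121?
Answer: -173/2 ≈ -86.500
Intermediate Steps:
T(D, X) = 1 + D/6 (T(D, X) = (6 + D)/6 = (6 + D)*(1/6) = 1 + D/6)
v(R) = R**3
v(6) + A*T(9, 0) = 6**3 - 121*(1 + (1/6)*9) = 216 - 121*(1 + 3/2) = 216 - 121*5/2 = 216 - 605/2 = -173/2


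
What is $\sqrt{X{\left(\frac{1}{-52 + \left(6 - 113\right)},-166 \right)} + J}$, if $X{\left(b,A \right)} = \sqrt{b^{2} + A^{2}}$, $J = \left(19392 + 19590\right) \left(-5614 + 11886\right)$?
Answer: $\frac{\sqrt{6181080724224 + 159 \sqrt{696643237}}}{159} \approx 15636.0$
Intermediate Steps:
$J = 244495104$ ($J = 38982 \cdot 6272 = 244495104$)
$X{\left(b,A \right)} = \sqrt{A^{2} + b^{2}}$
$\sqrt{X{\left(\frac{1}{-52 + \left(6 - 113\right)},-166 \right)} + J} = \sqrt{\sqrt{\left(-166\right)^{2} + \left(\frac{1}{-52 + \left(6 - 113\right)}\right)^{2}} + 244495104} = \sqrt{\sqrt{27556 + \left(\frac{1}{-52 + \left(6 - 113\right)}\right)^{2}} + 244495104} = \sqrt{\sqrt{27556 + \left(\frac{1}{-52 - 107}\right)^{2}} + 244495104} = \sqrt{\sqrt{27556 + \left(\frac{1}{-159}\right)^{2}} + 244495104} = \sqrt{\sqrt{27556 + \left(- \frac{1}{159}\right)^{2}} + 244495104} = \sqrt{\sqrt{27556 + \frac{1}{25281}} + 244495104} = \sqrt{\sqrt{\frac{696643237}{25281}} + 244495104} = \sqrt{\frac{\sqrt{696643237}}{159} + 244495104} = \sqrt{244495104 + \frac{\sqrt{696643237}}{159}}$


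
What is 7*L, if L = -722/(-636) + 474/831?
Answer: 1051687/88086 ≈ 11.939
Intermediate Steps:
L = 150241/88086 (L = -722*(-1/636) + 474*(1/831) = 361/318 + 158/277 = 150241/88086 ≈ 1.7056)
7*L = 7*(150241/88086) = 1051687/88086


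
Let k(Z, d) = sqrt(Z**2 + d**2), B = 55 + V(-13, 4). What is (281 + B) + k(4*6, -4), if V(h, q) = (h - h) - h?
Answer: 349 + 4*sqrt(37) ≈ 373.33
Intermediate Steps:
V(h, q) = -h (V(h, q) = 0 - h = -h)
B = 68 (B = 55 - 1*(-13) = 55 + 13 = 68)
(281 + B) + k(4*6, -4) = (281 + 68) + sqrt((4*6)**2 + (-4)**2) = 349 + sqrt(24**2 + 16) = 349 + sqrt(576 + 16) = 349 + sqrt(592) = 349 + 4*sqrt(37)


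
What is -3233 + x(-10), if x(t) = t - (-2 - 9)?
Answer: -3232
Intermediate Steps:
x(t) = 11 + t (x(t) = t - 1*(-11) = t + 11 = 11 + t)
-3233 + x(-10) = -3233 + (11 - 10) = -3233 + 1 = -3232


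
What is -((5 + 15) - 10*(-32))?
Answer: -340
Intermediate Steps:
-((5 + 15) - 10*(-32)) = -(20 + 320) = -1*340 = -340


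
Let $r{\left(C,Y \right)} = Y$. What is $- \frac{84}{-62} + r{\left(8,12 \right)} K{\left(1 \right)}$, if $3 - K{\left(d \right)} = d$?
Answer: $\frac{786}{31} \approx 25.355$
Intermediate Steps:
$K{\left(d \right)} = 3 - d$
$- \frac{84}{-62} + r{\left(8,12 \right)} K{\left(1 \right)} = - \frac{84}{-62} + 12 \left(3 - 1\right) = \left(-84\right) \left(- \frac{1}{62}\right) + 12 \left(3 - 1\right) = \frac{42}{31} + 12 \cdot 2 = \frac{42}{31} + 24 = \frac{786}{31}$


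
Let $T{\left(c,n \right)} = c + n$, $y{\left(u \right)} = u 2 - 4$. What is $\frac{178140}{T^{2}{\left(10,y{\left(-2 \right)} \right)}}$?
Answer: $44535$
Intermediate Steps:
$y{\left(u \right)} = -4 + 2 u$ ($y{\left(u \right)} = 2 u - 4 = -4 + 2 u$)
$\frac{178140}{T^{2}{\left(10,y{\left(-2 \right)} \right)}} = \frac{178140}{\left(10 + \left(-4 + 2 \left(-2\right)\right)\right)^{2}} = \frac{178140}{\left(10 - 8\right)^{2}} = \frac{178140}{2^{2}} = \frac{178140}{4} = 178140 \cdot \frac{1}{4} = 44535$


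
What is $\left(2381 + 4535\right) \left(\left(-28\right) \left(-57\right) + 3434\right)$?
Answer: $34787480$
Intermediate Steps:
$\left(2381 + 4535\right) \left(\left(-28\right) \left(-57\right) + 3434\right) = 6916 \left(1596 + 3434\right) = 6916 \cdot 5030 = 34787480$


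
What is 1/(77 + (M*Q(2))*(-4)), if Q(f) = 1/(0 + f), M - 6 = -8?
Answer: 1/81 ≈ 0.012346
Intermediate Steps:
M = -2 (M = 6 - 8 = -2)
Q(f) = 1/f
1/(77 + (M*Q(2))*(-4)) = 1/(77 - 2/2*(-4)) = 1/(77 - 2*½*(-4)) = 1/(77 - 1*(-4)) = 1/(77 + 4) = 1/81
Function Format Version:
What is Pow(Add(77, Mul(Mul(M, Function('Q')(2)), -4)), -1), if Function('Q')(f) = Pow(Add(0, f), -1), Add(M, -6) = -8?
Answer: Rational(1, 81) ≈ 0.012346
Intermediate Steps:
M = -2 (M = Add(6, -8) = -2)
Function('Q')(f) = Pow(f, -1)
Pow(Add(77, Mul(Mul(M, Function('Q')(2)), -4)), -1) = Pow(Add(77, Mul(Mul(-2, Pow(2, -1)), -4)), -1) = Pow(Add(77, Mul(Mul(-2, Rational(1, 2)), -4)), -1) = Pow(Add(77, Mul(-1, -4)), -1) = Pow(Add(77, 4), -1) = Pow(81, -1) = Rational(1, 81)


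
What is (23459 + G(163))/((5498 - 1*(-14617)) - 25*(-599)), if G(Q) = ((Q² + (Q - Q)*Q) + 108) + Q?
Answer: 50299/35090 ≈ 1.4334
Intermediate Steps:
G(Q) = 108 + Q + Q² (G(Q) = ((Q² + 0*Q) + 108) + Q = ((Q² + 0) + 108) + Q = (Q² + 108) + Q = (108 + Q²) + Q = 108 + Q + Q²)
(23459 + G(163))/((5498 - 1*(-14617)) - 25*(-599)) = (23459 + (108 + 163 + 163²))/((5498 - 1*(-14617)) - 25*(-599)) = (23459 + (108 + 163 + 26569))/((5498 + 14617) + 14975) = (23459 + 26840)/(20115 + 14975) = 50299/35090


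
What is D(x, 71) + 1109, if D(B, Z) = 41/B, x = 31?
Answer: 34420/31 ≈ 1110.3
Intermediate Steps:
D(x, 71) + 1109 = 41/31 + 1109 = 34420/31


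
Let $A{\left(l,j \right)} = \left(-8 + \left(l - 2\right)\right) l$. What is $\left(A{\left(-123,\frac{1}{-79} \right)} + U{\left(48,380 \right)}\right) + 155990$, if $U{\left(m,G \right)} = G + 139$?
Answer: $172868$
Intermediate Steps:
$U{\left(m,G \right)} = 139 + G$
$A{\left(l,j \right)} = l \left(-10 + l\right)$ ($A{\left(l,j \right)} = \left(-8 + \left(-2 + l\right)\right) l = \left(-10 + l\right) l = l \left(-10 + l\right)$)
$\left(A{\left(-123,\frac{1}{-79} \right)} + U{\left(48,380 \right)}\right) + 155990 = \left(- 123 \left(-10 - 123\right) + \left(139 + 380\right)\right) + 155990 = \left(\left(-123\right) \left(-133\right) + 519\right) + 155990 = \left(16359 + 519\right) + 155990 = 16878 + 155990 = 172868$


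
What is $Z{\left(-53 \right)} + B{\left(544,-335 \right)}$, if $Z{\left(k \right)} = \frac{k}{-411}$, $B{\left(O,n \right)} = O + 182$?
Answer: $\frac{298439}{411} \approx 726.13$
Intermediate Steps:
$B{\left(O,n \right)} = 182 + O$
$Z{\left(k \right)} = - \frac{k}{411}$ ($Z{\left(k \right)} = k \left(- \frac{1}{411}\right) = - \frac{k}{411}$)
$Z{\left(-53 \right)} + B{\left(544,-335 \right)} = \left(- \frac{1}{411}\right) \left(-53\right) + \left(182 + 544\right) = \frac{53}{411} + 726 = \frac{298439}{411}$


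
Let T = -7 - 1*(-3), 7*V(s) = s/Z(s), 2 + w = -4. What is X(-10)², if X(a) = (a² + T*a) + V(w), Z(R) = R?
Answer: 962361/49 ≈ 19640.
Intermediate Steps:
w = -6 (w = -2 - 4 = -6)
V(s) = ⅐ (V(s) = (s/s)/7 = (⅐)*1 = ⅐)
T = -4 (T = -7 + 3 = -4)
X(a) = ⅐ + a² - 4*a (X(a) = (a² - 4*a) + ⅐ = ⅐ + a² - 4*a)
X(-10)² = (⅐ + (-10)² - 4*(-10))² = (⅐ + 100 + 40)² = (981/7)² = 962361/49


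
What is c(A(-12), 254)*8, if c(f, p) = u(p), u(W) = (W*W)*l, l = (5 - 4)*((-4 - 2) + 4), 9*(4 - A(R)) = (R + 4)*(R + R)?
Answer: -1032256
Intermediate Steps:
A(R) = 4 - 2*R*(4 + R)/9 (A(R) = 4 - (R + 4)*(R + R)/9 = 4 - (4 + R)*2*R/9 = 4 - 2*R*(4 + R)/9)
l = -2 (l = 1*(-6 + 4) = 1*(-2) = -2)
u(W) = -2*W**2 (u(W) = (W*W)*(-2) = W**2*(-2) = -2*W**2)
c(f, p) = -2*p**2
c(A(-12), 254)*8 = -2*254**2*8 = -2*64516*8 = -129032*8 = -1032256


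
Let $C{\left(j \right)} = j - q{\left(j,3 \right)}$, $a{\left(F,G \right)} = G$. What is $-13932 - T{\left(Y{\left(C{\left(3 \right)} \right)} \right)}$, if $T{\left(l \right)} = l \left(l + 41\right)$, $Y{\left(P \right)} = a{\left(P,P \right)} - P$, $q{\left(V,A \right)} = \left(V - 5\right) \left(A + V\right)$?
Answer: $-13932$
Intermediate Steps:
$q{\left(V,A \right)} = \left(-5 + V\right) \left(A + V\right)$
$C{\left(j \right)} = 15 - j^{2} + 3 j$ ($C{\left(j \right)} = j - \left(j^{2} - 15 - 5 j + 3 j\right) = j - \left(-15 + j^{2} - 2 j\right) = j + \left(15 - j^{2} + 2 j\right) = 15 - j^{2} + 3 j$)
$Y{\left(P \right)} = 0$ ($Y{\left(P \right)} = P - P = 0$)
$T{\left(l \right)} = l \left(41 + l\right)$
$-13932 - T{\left(Y{\left(C{\left(3 \right)} \right)} \right)} = -13932 - 0 \left(41 + 0\right) = -13932 - 0 \cdot 41 = -13932 - 0 = -13932 + 0 = -13932$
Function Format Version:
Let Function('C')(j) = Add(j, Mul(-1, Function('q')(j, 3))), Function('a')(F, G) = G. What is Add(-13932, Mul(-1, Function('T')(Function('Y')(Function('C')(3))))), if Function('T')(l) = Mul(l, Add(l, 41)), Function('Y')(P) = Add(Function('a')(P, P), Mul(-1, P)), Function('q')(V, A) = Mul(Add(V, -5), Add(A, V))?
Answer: -13932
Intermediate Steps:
Function('q')(V, A) = Mul(Add(-5, V), Add(A, V))
Function('C')(j) = Add(15, Mul(-1, Pow(j, 2)), Mul(3, j)) (Function('C')(j) = Add(j, Mul(-1, Add(Pow(j, 2), Mul(-5, 3), Mul(-5, j), Mul(3, j)))) = Add(j, Mul(-1, Add(Pow(j, 2), -15, Mul(-5, j), Mul(3, j)))) = Add(j, Mul(-1, Add(-15, Pow(j, 2), Mul(-2, j)))) = Add(j, Add(15, Mul(-1, Pow(j, 2)), Mul(2, j))) = Add(15, Mul(-1, Pow(j, 2)), Mul(3, j)))
Function('Y')(P) = 0 (Function('Y')(P) = Add(P, Mul(-1, P)) = 0)
Function('T')(l) = Mul(l, Add(41, l))
Add(-13932, Mul(-1, Function('T')(Function('Y')(Function('C')(3))))) = Add(-13932, Mul(-1, Mul(0, Add(41, 0)))) = Add(-13932, Mul(-1, Mul(0, 41))) = Add(-13932, Mul(-1, 0)) = Add(-13932, 0) = -13932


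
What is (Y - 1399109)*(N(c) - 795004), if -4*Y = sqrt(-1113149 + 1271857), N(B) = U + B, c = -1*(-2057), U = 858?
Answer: 1108218848701 + 792089*sqrt(39677)/2 ≈ 1.1083e+12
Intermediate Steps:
c = 2057
N(B) = 858 + B
Y = -sqrt(39677)/2 (Y = -sqrt(-1113149 + 1271857)/4 = -sqrt(39677)/2 ≈ -99.595)
(Y - 1399109)*(N(c) - 795004) = (-sqrt(39677)/2 - 1399109)*((858 + 2057) - 795004) = (-1399109 - sqrt(39677)/2)*(2915 - 795004) = (-1399109 - sqrt(39677)/2)*(-792089) = 1108218848701 + 792089*sqrt(39677)/2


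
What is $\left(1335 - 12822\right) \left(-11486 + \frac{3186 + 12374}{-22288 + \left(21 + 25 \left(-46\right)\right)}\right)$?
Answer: $\frac{3089810271114}{23417} \approx 1.3195 \cdot 10^{8}$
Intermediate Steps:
$\left(1335 - 12822\right) \left(-11486 + \frac{3186 + 12374}{-22288 + \left(21 + 25 \left(-46\right)\right)}\right) = - 11487 \left(-11486 + \frac{15560}{-22288 + \left(21 - 1150\right)}\right) = - 11487 \left(-11486 + \frac{15560}{-22288 - 1129}\right) = - 11487 \left(-11486 + \frac{15560}{-23417}\right) = - 11487 \left(-11486 + 15560 \left(- \frac{1}{23417}\right)\right) = - 11487 \left(-11486 - \frac{15560}{23417}\right) = \left(-11487\right) \left(- \frac{268983222}{23417}\right) = \frac{3089810271114}{23417}$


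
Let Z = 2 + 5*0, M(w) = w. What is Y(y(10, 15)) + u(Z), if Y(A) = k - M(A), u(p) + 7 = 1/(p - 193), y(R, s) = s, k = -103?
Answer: -23876/191 ≈ -125.01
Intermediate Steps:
Z = 2 (Z = 2 + 0 = 2)
u(p) = -7 + 1/(-193 + p) (u(p) = -7 + 1/(p - 193) = -7 + 1/(-193 + p))
Y(A) = -103 - A
Y(y(10, 15)) + u(Z) = (-103 - 1*15) + (1352 - 7*2)/(-193 + 2) = (-103 - 15) + (1352 - 14)/(-191) = -118 - 1/191*1338 = -118 - 1338/191 = -23876/191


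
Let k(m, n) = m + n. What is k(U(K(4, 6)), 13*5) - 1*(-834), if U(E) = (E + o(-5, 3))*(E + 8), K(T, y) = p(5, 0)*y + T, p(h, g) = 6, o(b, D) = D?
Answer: 2963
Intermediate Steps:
K(T, y) = T + 6*y (K(T, y) = 6*y + T = T + 6*y)
U(E) = (3 + E)*(8 + E) (U(E) = (E + 3)*(E + 8) = (3 + E)*(8 + E))
k(U(K(4, 6)), 13*5) - 1*(-834) = ((24 + (4 + 6*6)² + 11*(4 + 6*6)) + 13*5) - 1*(-834) = ((24 + (4 + 36)² + 11*(4 + 36)) + 65) + 834 = ((24 + 40² + 11*40) + 65) + 834 = ((24 + 1600 + 440) + 65) + 834 = (2064 + 65) + 834 = 2129 + 834 = 2963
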